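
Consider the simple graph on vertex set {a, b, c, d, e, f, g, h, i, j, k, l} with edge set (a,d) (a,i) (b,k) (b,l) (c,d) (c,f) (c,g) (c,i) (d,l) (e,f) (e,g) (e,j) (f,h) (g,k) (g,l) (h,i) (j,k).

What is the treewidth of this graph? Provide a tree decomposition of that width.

Treewidth 3.
Bags: B1 = {a, f, h, i}  B2 = {a, c, f, i}  B3 = {a, c, d, f}  B4 = {c, d, e, f}  B5 = {c, d, e, g}  B6 = {d, e, g, l}  B7 = {e, g, j, l}  B8 = {g, j, k, l}  B9 = {b, j, k, l}
Tree: B1–B2, B2–B3, B3–B4, B4–B5, B5–B6, B6–B7, B7–B8, B8–B9

Every bag has size at most 4, so the width is 4 − 1 = 3 and tw(G) ≤ 3. For the lower bound: the 4 vertex sets {a,h,i}, {f}, {c}, {d,e,g,l} are disjoint, each induces a connected subgraph, and every pair is joined by at least one edge of G. Contracting each set to a single vertex therefore yields K_{4} as a minor, and since treewidth is minor-monotone, tw(G) ≥ tw(K_{4}) = 3. The upper and lower bounds meet at 3, so that is the treewidth.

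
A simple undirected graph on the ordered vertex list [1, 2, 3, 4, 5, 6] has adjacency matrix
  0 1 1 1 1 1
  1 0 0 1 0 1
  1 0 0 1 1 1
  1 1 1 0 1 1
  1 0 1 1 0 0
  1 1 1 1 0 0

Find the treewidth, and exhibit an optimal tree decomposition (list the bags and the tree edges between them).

Treewidth 3.
One such decomposition:
Bags: B1 = {1, 3, 4, 6}  B2 = {1, 2, 4, 6}  B3 = {1, 3, 4, 5}
Tree: B1–B2, B1–B3

Every bag has size at most 4, so the width is 4 − 1 = 3 and tw(G) ≤ 3. For the lower bound, the 4 vertices {1, 2, 4, 6} are pairwise adjacent, and any tree decomposition puts a clique entirely inside one bag — forcing width ≥ 3. Hence tw(G) = 3 exactly.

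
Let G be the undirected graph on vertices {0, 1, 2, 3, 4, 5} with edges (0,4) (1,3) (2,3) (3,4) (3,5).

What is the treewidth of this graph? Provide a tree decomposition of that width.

Each bag holds 2 vertices, so the decomposition has width 1, which upper-bounds the treewidth. Since G has at least one edge (e.g. 3–2), it is not an edgeless graph, so tw(G) ≥ 1. Combining the bounds, tw(G) = 1.

Treewidth 1.
One optimal decomposition is:
Bags: B1 = {2, 3}  B2 = {1, 3}  B3 = {3, 4}  B4 = {0, 4}  B5 = {3, 5}
Tree: B1–B2, B1–B3, B3–B4, B2–B5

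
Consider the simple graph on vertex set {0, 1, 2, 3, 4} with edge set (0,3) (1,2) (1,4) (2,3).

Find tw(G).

1

A width-1 tree decomposition is:
Bags: B1 = {0, 3}  B2 = {2, 3}  B3 = {1, 2}  B4 = {1, 4}
Tree: B1–B2, B2–B3, B3–B4
Every bag has size at most 2, so the width is 2 − 1 = 1 and tw(G) ≤ 1. Since G has at least one edge (e.g. 0–3), it is not an edgeless graph, so tw(G) ≥ 1. Hence tw(G) = 1 exactly.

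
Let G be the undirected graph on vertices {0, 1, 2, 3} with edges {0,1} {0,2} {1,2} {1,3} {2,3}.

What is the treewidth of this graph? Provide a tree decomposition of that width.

Treewidth 2.
Bags: B1 = {1, 2, 3}  B2 = {0, 1, 2}
Tree: B1–B2

The largest bag has 3 vertices, giving width 2; this decomposition certifies tw(G) ≤ 2. On the other hand G contains the 3-clique {0, 1, 2}. A clique must lie in a single bag of any decomposition, so no decomposition can have width below 2. Therefore the treewidth is 2.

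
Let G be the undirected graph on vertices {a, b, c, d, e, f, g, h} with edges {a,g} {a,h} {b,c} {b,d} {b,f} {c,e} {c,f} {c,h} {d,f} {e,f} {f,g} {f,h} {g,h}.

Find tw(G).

2

A width-2 tree decomposition is:
Bags: B1 = {f, g, h}  B2 = {c, f, h}  B3 = {c, e, f}  B4 = {b, c, f}  B5 = {b, d, f}  B6 = {a, g, h}
Tree: B1–B2, B2–B3, B3–B4, B4–B5, B1–B6
Every bag has size at most 3, so the width is 3 − 1 = 2 and tw(G) ≤ 2. For the lower bound, the 3 vertices {a, g, h} are pairwise adjacent, and any tree decomposition puts a clique entirely inside one bag — forcing width ≥ 2. The upper and lower bounds meet at 2, so that is the treewidth.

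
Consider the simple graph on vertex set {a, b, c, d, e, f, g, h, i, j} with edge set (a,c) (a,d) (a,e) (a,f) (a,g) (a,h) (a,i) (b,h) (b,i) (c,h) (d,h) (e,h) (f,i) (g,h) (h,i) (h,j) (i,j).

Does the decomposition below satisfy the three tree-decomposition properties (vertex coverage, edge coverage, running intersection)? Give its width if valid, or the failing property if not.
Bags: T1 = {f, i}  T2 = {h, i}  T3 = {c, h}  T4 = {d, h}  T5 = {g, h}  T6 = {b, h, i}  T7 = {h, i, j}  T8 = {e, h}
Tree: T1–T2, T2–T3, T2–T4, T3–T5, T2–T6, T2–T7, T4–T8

No — vertex a appears in no bag.

A tree decomposition must satisfy three properties: every vertex lies in some bag; for every edge, both endpoints lie together in some bag; and for every vertex, the bags containing it form a connected subtree. Here vertex a appears in no bag, so the decomposition is invalid.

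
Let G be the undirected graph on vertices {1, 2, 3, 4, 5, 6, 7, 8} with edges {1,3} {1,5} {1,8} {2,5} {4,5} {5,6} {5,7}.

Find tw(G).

1

A width-1 tree decomposition is:
Bags: B1 = {4, 5}  B2 = {1, 5}  B3 = {5, 6}  B4 = {1, 3}  B5 = {5, 7}  B6 = {2, 5}  B7 = {1, 8}
Tree: B1–B2, B2–B3, B2–B4, B3–B5, B5–B6, B4–B7
The largest bag has 2 vertices, giving width 1; this decomposition certifies tw(G) ≤ 1. Since G has at least one edge (e.g. 5–4), it is not an edgeless graph, so tw(G) ≥ 1. Therefore the treewidth is 1.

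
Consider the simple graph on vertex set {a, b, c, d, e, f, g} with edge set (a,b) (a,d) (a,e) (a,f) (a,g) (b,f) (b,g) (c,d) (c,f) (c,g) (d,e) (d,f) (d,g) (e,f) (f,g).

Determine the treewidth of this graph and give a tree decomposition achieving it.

Treewidth 3.
One optimal decomposition is:
Bags: B1 = {a, d, e, f}  B2 = {a, d, f, g}  B3 = {c, d, f, g}  B4 = {a, b, f, g}
Tree: B1–B2, B2–B3, B2–B4

Each bag holds 4 vertices, so the decomposition has width 3, which upper-bounds the treewidth. For the lower bound, the 4 vertices {c, d, f, g} are pairwise adjacent, and any tree decomposition puts a clique entirely inside one bag — forcing width ≥ 3. Hence tw(G) = 3 exactly.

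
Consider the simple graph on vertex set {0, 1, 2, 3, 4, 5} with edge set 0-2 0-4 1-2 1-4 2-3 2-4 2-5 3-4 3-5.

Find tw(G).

A width-2 tree decomposition is:
Bags: B1 = {1, 2, 4}  B2 = {0, 2, 4}  B3 = {2, 3, 4}  B4 = {2, 3, 5}
Tree: B1–B2, B1–B3, B3–B4
Every bag has size at most 3, so the width is 3 − 1 = 2 and tw(G) ≤ 2. For the lower bound, the 3 vertices {0, 2, 4} are pairwise adjacent, and any tree decomposition puts a clique entirely inside one bag — forcing width ≥ 2. The upper and lower bounds meet at 2, so that is the treewidth.

2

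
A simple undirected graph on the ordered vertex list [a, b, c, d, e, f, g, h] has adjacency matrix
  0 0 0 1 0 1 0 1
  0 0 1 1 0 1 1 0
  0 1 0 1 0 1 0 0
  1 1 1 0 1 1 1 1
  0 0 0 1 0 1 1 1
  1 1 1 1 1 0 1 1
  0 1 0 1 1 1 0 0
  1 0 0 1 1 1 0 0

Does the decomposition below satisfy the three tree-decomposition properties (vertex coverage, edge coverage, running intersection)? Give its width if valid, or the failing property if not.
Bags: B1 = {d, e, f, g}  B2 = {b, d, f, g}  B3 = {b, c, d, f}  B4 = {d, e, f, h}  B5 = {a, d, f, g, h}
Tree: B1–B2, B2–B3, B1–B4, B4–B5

No — bags containing vertex g are not connected in the tree.

A tree decomposition must satisfy three properties: every vertex lies in some bag; for every edge, both endpoints lie together in some bag; and for every vertex, the bags containing it form a connected subtree. Here bags containing vertex g are not connected in the tree, so the decomposition is invalid.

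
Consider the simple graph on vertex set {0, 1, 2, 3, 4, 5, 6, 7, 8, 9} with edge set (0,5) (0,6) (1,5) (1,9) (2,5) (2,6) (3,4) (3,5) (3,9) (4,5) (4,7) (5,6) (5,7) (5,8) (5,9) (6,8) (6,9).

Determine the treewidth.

2

A width-2 tree decomposition is:
Bags: B1 = {5, 6, 8}  B2 = {5, 6, 9}  B3 = {0, 5, 6}  B4 = {3, 5, 9}  B5 = {1, 5, 9}  B6 = {3, 4, 5}  B7 = {4, 5, 7}  B8 = {2, 5, 6}
Tree: B1–B2, B2–B3, B2–B4, B4–B5, B4–B6, B6–B7, B2–B8
The largest bag has 3 vertices, giving width 2; this decomposition certifies tw(G) ≤ 2. On the other hand G contains the 3-clique {1, 5, 9}. A clique must lie in a single bag of any decomposition, so no decomposition can have width below 2. Therefore the treewidth is 2.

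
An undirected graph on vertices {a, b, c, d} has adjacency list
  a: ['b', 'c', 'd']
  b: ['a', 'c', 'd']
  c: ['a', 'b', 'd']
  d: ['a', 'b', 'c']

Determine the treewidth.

3

A width-3 tree decomposition is:
Bags: B1 = {a, b, c, d}
Tree: (single bag)
With just one bag of size 4, the width is 4 − 1 = 3, so tw(G) ≤ 3. Conversely, {a, b, c, d} is a clique of size 4, and the vertices of any clique must share a bag in every tree decomposition; so some bag has ≥ 4 vertices and tw(G) ≥ 3. The upper and lower bounds meet at 3, so that is the treewidth.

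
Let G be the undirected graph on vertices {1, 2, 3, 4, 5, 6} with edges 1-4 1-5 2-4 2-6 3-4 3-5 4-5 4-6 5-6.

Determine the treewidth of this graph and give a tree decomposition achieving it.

The largest bag has 3 vertices, giving width 2; this decomposition certifies tw(G) ≤ 2. Conversely, {2, 4, 6} is a clique of size 3, and the vertices of any clique must share a bag in every tree decomposition; so some bag has ≥ 3 vertices and tw(G) ≥ 2. Hence tw(G) = 2 exactly.

Treewidth 2.
One such decomposition:
Bags: B1 = {3, 4, 5}  B2 = {4, 5, 6}  B3 = {1, 4, 5}  B4 = {2, 4, 6}
Tree: B1–B2, B2–B3, B2–B4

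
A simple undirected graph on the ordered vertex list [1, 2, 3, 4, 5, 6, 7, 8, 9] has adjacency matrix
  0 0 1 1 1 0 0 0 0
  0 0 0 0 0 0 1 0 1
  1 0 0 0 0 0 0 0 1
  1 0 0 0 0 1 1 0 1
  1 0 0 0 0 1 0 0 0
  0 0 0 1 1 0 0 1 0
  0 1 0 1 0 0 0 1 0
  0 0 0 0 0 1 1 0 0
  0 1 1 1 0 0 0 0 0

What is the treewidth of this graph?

3

A width-3 tree decomposition is:
Bags: B1 = {1, 3, 5, 9}  B2 = {1, 4, 5, 9}  B3 = {4, 5, 6, 9}  B4 = {2, 4, 6, 9}  B5 = {2, 4, 6, 7}  B6 = {2, 6, 7, 8}
Tree: B1–B2, B2–B3, B3–B4, B4–B5, B5–B6
Each bag holds 4 vertices, so the decomposition has width 3, which upper-bounds the treewidth. For the lower bound: the 4 vertex sets {1,3,5}, {9}, {4}, {2,6,7,8} are disjoint, each induces a connected subgraph, and every pair is joined by at least one edge of G. Contracting each set to a single vertex therefore yields K_{4} as a minor, and since treewidth is minor-monotone, tw(G) ≥ tw(K_{4}) = 3. Hence tw(G) = 3 exactly.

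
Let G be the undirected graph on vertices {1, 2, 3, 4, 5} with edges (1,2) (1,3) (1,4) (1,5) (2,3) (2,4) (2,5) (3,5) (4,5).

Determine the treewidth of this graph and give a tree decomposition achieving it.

Each bag holds 4 vertices, so the decomposition has width 3, which upper-bounds the treewidth. On the other hand G contains the 4-clique {1, 2, 3, 5}. A clique must lie in a single bag of any decomposition, so no decomposition can have width below 3. Hence tw(G) = 3 exactly.

Treewidth 3.
One such decomposition:
Bags: B1 = {1, 2, 3, 5}  B2 = {1, 2, 4, 5}
Tree: B1–B2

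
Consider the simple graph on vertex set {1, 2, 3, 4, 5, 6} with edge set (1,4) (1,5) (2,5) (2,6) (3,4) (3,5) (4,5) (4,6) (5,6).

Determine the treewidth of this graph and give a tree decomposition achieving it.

Treewidth 2.
Bags: B1 = {4, 5, 6}  B2 = {3, 4, 5}  B3 = {2, 5, 6}  B4 = {1, 4, 5}
Tree: B1–B2, B1–B3, B1–B4

Each bag holds 3 vertices, so the decomposition has width 2, which upper-bounds the treewidth. Conversely, {2, 5, 6} is a clique of size 3, and the vertices of any clique must share a bag in every tree decomposition; so some bag has ≥ 3 vertices and tw(G) ≥ 2. Therefore the treewidth is 2.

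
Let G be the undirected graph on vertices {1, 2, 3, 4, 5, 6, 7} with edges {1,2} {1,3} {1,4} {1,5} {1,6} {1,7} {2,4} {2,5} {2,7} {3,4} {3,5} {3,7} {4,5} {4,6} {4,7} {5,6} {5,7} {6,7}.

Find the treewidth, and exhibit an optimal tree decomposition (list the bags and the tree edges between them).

The largest bag has 5 vertices, giving width 4; this decomposition certifies tw(G) ≤ 4. For the lower bound, the 5 vertices {1, 2, 4, 5, 7} are pairwise adjacent, and any tree decomposition puts a clique entirely inside one bag — forcing width ≥ 4. Hence tw(G) = 4 exactly.

Treewidth 4.
One such decomposition:
Bags: B1 = {1, 2, 4, 5, 7}  B2 = {1, 4, 5, 6, 7}  B3 = {1, 3, 4, 5, 7}
Tree: B1–B2, B1–B3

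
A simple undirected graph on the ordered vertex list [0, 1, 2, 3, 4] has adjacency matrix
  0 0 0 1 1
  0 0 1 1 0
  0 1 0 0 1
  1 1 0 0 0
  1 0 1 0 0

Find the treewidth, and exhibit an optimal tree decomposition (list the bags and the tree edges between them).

Treewidth 2.
One such decomposition:
Bags: B1 = {1, 2, 4}  B2 = {1, 3, 4}  B3 = {0, 3, 4}
Tree: B1–B2, B2–B3

Each bag holds 3 vertices, so the decomposition has width 2, which upper-bounds the treewidth. Since 4–2–1–3–0–4 is a cycle in G, G is not acyclic. Forests are exactly the graphs of treewidth ≤ 1, so tw(G) ≥ 2. Hence tw(G) = 2 exactly.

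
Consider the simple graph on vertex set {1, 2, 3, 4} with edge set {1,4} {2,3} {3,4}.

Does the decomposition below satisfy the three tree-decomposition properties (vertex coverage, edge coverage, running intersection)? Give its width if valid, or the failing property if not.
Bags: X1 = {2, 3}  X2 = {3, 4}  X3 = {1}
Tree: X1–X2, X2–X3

A tree decomposition must satisfy three properties: every vertex lies in some bag; for every edge, both endpoints lie together in some bag; and for every vertex, the bags containing it form a connected subtree. Here edge (4,1) lies in no bag, so the decomposition is invalid.

No — edge (4,1) lies in no bag.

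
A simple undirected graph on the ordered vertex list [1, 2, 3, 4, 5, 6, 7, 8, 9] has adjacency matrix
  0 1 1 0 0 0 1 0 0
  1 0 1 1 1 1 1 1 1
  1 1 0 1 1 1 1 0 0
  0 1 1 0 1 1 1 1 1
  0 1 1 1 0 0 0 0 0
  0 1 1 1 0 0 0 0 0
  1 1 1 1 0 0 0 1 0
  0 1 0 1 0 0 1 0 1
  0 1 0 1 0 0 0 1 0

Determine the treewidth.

A width-3 tree decomposition is:
Bags: B1 = {2, 3, 4, 7}  B2 = {2, 3, 4, 5}  B3 = {2, 4, 7, 8}  B4 = {2, 3, 4, 6}  B5 = {1, 2, 3, 7}  B6 = {2, 4, 8, 9}
Tree: B1–B2, B1–B3, B1–B4, B1–B5, B3–B6
Every bag has size at most 4, so the width is 4 − 1 = 3 and tw(G) ≤ 3. Conversely, {1, 2, 3, 7} is a clique of size 4, and the vertices of any clique must share a bag in every tree decomposition; so some bag has ≥ 4 vertices and tw(G) ≥ 3. Therefore the treewidth is 3.

3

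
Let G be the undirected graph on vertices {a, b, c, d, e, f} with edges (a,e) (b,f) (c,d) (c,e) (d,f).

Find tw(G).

1

A width-1 tree decomposition is:
Bags: B1 = {b, f}  B2 = {d, f}  B3 = {c, d}  B4 = {c, e}  B5 = {a, e}
Tree: B1–B2, B2–B3, B3–B4, B4–B5
The largest bag has 2 vertices, giving width 1; this decomposition certifies tw(G) ≤ 1. G has an edge, so its treewidth is at least 1. Therefore the treewidth is 1.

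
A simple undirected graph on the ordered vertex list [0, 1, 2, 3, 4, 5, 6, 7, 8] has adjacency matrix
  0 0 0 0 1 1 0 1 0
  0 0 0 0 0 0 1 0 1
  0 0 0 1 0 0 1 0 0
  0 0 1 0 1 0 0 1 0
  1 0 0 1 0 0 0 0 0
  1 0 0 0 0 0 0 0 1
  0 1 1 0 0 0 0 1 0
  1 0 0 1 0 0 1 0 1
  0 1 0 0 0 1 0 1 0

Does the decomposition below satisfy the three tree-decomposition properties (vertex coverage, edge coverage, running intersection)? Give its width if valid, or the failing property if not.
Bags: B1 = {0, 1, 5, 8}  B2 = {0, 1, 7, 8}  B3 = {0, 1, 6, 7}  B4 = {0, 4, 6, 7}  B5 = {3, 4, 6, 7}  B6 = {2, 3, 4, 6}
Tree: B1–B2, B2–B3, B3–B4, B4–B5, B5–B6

Yes; width 3.

Every vertex of G appears in some bag (union = {0, 1, 2, 3, 4, 5, 6, 7, 8}); every edge is covered by a bag; and for each vertex v the set of bags containing v is connected in the bag tree. The decomposition is therefore valid. The largest bag has 4 vertices, so the width is 3.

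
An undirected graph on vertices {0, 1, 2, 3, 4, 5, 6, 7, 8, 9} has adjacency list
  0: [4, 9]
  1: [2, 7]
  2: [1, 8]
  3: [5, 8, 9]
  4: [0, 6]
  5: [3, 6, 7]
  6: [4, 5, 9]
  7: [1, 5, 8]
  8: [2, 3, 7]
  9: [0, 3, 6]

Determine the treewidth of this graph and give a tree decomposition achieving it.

Treewidth 2.
One optimal decomposition is:
Bags: B1 = {0, 4, 6}  B2 = {0, 6, 9}  B3 = {5, 6, 9}  B4 = {3, 5, 9}  B5 = {3, 5, 7}  B6 = {3, 7, 8}  B7 = {1, 7, 8}  B8 = {1, 2, 8}
Tree: B1–B2, B2–B3, B3–B4, B4–B5, B5–B6, B6–B7, B7–B8

Every bag has size at most 3, so the width is 3 − 1 = 2 and tw(G) ≤ 2. The edges 4–0–9–6–4 form a cycle, so G is not a tree and its treewidth is at least 2. Combining the bounds, tw(G) = 2.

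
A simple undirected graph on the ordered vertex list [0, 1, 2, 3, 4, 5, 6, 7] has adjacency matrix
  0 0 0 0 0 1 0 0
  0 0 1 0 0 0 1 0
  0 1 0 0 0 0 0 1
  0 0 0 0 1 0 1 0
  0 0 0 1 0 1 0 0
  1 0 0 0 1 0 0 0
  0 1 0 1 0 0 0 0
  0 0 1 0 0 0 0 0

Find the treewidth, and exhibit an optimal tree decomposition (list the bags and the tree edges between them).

The largest bag has 2 vertices, giving width 1; this decomposition certifies tw(G) ≤ 1. Since G has at least one edge (e.g. 7–2), it is not an edgeless graph, so tw(G) ≥ 1. Therefore the treewidth is 1.

Treewidth 1.
One optimal decomposition is:
Bags: B1 = {2, 7}  B2 = {1, 2}  B3 = {1, 6}  B4 = {3, 6}  B5 = {3, 4}  B6 = {4, 5}  B7 = {0, 5}
Tree: B1–B2, B2–B3, B3–B4, B4–B5, B5–B6, B6–B7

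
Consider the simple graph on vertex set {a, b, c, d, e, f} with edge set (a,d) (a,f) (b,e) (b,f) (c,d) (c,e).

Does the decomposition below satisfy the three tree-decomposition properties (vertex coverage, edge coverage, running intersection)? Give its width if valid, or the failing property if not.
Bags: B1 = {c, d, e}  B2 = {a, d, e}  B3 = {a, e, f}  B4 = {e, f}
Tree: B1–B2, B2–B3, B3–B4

A tree decomposition must satisfy three properties: every vertex lies in some bag; for every edge, both endpoints lie together in some bag; and for every vertex, the bags containing it form a connected subtree. Here vertex b appears in no bag, so the decomposition is invalid.

No — vertex b appears in no bag.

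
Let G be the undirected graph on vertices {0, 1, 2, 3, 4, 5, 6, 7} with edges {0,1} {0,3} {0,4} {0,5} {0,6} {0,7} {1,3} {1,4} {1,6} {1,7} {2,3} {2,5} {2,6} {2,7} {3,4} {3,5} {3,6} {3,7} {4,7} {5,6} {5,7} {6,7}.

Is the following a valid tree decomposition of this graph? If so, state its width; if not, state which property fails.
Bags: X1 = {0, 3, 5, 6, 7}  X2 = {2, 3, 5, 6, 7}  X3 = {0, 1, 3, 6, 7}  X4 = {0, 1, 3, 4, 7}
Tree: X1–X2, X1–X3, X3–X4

Yes; width 4.

Every vertex of G appears in some bag (union = {0, 1, 2, 3, 4, 5, 6, 7}); every edge is covered by a bag; and for each vertex v the set of bags containing v is connected in the bag tree. The decomposition is therefore valid. The largest bag has 5 vertices, so the width is 4.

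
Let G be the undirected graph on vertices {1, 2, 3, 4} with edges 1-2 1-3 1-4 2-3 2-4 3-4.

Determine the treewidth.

A width-3 tree decomposition is:
Bags: B1 = {1, 2, 3, 4}
Tree: (single bag)
With just one bag of size 4, the width is 4 − 1 = 3, so tw(G) ≤ 3. For the lower bound, the 4 vertices {1, 2, 3, 4} are pairwise adjacent, and any tree decomposition puts a clique entirely inside one bag — forcing width ≥ 3. Therefore the treewidth is 3.

3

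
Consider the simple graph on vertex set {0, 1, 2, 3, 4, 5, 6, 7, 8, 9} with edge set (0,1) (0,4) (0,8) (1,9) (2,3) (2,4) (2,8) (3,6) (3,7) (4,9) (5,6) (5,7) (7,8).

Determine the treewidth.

2

A width-2 tree decomposition is:
Bags: B1 = {0, 1, 9}  B2 = {0, 4, 9}  B3 = {0, 4, 8}  B4 = {2, 4, 8}  B5 = {2, 7, 8}  B6 = {2, 3, 7}  B7 = {3, 5, 7}  B8 = {3, 5, 6}
Tree: B1–B2, B2–B3, B3–B4, B4–B5, B5–B6, B6–B7, B7–B8
Every bag has size at most 3, so the width is 3 − 1 = 2 and tw(G) ≤ 2. For the lower bound, G contains the cycle 1–9–4–0–1, so G is not a forest; only forests have treewidth ≤ 1, hence tw(G) ≥ 2. Therefore the treewidth is 2.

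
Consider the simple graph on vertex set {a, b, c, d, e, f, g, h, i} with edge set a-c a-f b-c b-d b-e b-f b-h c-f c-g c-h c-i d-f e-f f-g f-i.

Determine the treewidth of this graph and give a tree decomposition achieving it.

Each bag holds 3 vertices, so the decomposition has width 2, which upper-bounds the treewidth. On the other hand G contains the 3-clique {b, c, h}. A clique must lie in a single bag of any decomposition, so no decomposition can have width below 2. Therefore the treewidth is 2.

Treewidth 2.
One such decomposition:
Bags: B1 = {b, c, h}  B2 = {b, c, f}  B3 = {a, c, f}  B4 = {b, e, f}  B5 = {c, f, i}  B6 = {b, d, f}  B7 = {c, f, g}
Tree: B1–B2, B2–B3, B2–B4, B3–B5, B4–B6, B3–B7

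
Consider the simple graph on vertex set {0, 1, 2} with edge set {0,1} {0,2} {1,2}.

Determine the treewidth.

2

A width-2 tree decomposition is:
Bags: B1 = {0, 1, 2}
Tree: (single bag)
With just one bag of size 3, the width is 3 − 1 = 2, so tw(G) ≤ 2. For the lower bound, the 3 vertices {0, 1, 2} are pairwise adjacent, and any tree decomposition puts a clique entirely inside one bag — forcing width ≥ 2. The upper and lower bounds meet at 2, so that is the treewidth.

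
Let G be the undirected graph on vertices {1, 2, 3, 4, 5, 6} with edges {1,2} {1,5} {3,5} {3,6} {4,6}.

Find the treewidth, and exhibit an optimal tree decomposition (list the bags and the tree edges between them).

Each bag holds 2 vertices, so the decomposition has width 1, which upper-bounds the treewidth. Any graph with an edge has treewidth ≥ 1, and G has the edge 4–6. Combining the bounds, tw(G) = 1.

Treewidth 1.
One optimal decomposition is:
Bags: B1 = {4, 6}  B2 = {3, 6}  B3 = {3, 5}  B4 = {1, 5}  B5 = {1, 2}
Tree: B1–B2, B2–B3, B3–B4, B4–B5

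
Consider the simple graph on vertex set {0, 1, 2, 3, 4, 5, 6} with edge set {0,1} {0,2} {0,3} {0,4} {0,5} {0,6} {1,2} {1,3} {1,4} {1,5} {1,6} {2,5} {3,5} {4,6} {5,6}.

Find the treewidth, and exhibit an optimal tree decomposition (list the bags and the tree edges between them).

Every bag has size at most 4, so the width is 4 − 1 = 3 and tw(G) ≤ 3. On the other hand G contains the 4-clique {0, 1, 4, 6}. A clique must lie in a single bag of any decomposition, so no decomposition can have width below 3. The upper and lower bounds meet at 3, so that is the treewidth.

Treewidth 3.
One optimal decomposition is:
Bags: B1 = {0, 1, 5, 6}  B2 = {0, 1, 4, 6}  B3 = {0, 1, 3, 5}  B4 = {0, 1, 2, 5}
Tree: B1–B2, B1–B3, B3–B4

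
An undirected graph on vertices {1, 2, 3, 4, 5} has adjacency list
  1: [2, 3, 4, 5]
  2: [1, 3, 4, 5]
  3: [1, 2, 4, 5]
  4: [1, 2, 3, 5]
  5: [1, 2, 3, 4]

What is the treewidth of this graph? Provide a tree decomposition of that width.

Treewidth 4.
One such decomposition:
Bags: B1 = {1, 2, 3, 4, 5}
Tree: (single bag)

A single bag containing all 5 vertices is trivially a valid decomposition of width 4. On the other hand G contains the 5-clique {1, 2, 3, 4, 5}. A clique must lie in a single bag of any decomposition, so no decomposition can have width below 4. Therefore the treewidth is 4.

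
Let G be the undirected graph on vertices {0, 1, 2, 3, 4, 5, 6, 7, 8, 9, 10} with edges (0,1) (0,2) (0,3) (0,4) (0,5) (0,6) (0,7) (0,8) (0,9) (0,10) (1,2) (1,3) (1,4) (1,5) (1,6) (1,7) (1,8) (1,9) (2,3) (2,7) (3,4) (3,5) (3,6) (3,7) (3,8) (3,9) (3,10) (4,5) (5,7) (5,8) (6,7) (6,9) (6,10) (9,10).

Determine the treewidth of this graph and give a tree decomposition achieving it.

Treewidth 4.
Bags: B1 = {0, 1, 3, 6, 9}  B2 = {0, 1, 3, 6, 7}  B3 = {0, 1, 3, 5, 7}  B4 = {0, 1, 2, 3, 7}  B5 = {0, 3, 6, 9, 10}  B6 = {0, 1, 3, 5, 8}  B7 = {0, 1, 3, 4, 5}
Tree: B1–B2, B2–B3, B3–B4, B1–B5, B3–B6, B3–B7

Each bag holds 5 vertices, so the decomposition has width 4, which upper-bounds the treewidth. Conversely, {0, 1, 3, 6, 9} is a clique of size 5, and the vertices of any clique must share a bag in every tree decomposition; so some bag has ≥ 5 vertices and tw(G) ≥ 4. Combining the bounds, tw(G) = 4.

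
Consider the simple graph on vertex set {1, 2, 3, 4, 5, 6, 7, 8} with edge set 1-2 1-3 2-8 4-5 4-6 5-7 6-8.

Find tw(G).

A width-1 tree decomposition is:
Bags: B1 = {5, 7}  B2 = {4, 5}  B3 = {4, 6}  B4 = {6, 8}  B5 = {2, 8}  B6 = {1, 2}  B7 = {1, 3}
Tree: B1–B2, B2–B3, B3–B4, B4–B5, B5–B6, B6–B7
Every bag has size at most 2, so the width is 2 − 1 = 1 and tw(G) ≤ 1. Since G has at least one edge (e.g. 7–5), it is not an edgeless graph, so tw(G) ≥ 1. Therefore the treewidth is 1.

1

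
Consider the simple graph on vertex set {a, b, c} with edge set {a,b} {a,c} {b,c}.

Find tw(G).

A width-2 tree decomposition is:
Bags: B1 = {a, b, c}
Tree: (single bag)
With just one bag of size 3, the width is 3 − 1 = 2, so tw(G) ≤ 2. For the lower bound, the 3 vertices {a, b, c} are pairwise adjacent, and any tree decomposition puts a clique entirely inside one bag — forcing width ≥ 2. Therefore the treewidth is 2.

2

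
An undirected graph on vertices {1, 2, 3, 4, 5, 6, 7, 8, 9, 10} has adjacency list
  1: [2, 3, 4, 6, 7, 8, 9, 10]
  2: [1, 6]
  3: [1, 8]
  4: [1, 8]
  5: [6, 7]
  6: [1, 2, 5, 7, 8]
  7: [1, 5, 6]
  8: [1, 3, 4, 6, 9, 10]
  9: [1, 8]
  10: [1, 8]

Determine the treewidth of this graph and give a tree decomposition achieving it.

Every bag has size at most 3, so the width is 3 − 1 = 2 and tw(G) ≤ 2. For the lower bound, the 3 vertices {1, 3, 8} are pairwise adjacent, and any tree decomposition puts a clique entirely inside one bag — forcing width ≥ 2. Combining the bounds, tw(G) = 2.

Treewidth 2.
One optimal decomposition is:
Bags: B1 = {1, 8, 9}  B2 = {1, 6, 8}  B3 = {1, 4, 8}  B4 = {1, 8, 10}  B5 = {1, 3, 8}  B6 = {1, 6, 7}  B7 = {5, 6, 7}  B8 = {1, 2, 6}
Tree: B1–B2, B2–B3, B2–B4, B2–B5, B2–B6, B6–B7, B2–B8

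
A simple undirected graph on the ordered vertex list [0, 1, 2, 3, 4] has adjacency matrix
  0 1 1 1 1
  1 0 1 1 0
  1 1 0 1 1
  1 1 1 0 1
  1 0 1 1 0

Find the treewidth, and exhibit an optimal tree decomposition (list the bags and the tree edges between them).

Every bag has size at most 4, so the width is 4 − 1 = 3 and tw(G) ≤ 3. On the other hand G contains the 4-clique {0, 1, 2, 3}. A clique must lie in a single bag of any decomposition, so no decomposition can have width below 3. Therefore the treewidth is 3.

Treewidth 3.
One such decomposition:
Bags: B1 = {0, 2, 3, 4}  B2 = {0, 1, 2, 3}
Tree: B1–B2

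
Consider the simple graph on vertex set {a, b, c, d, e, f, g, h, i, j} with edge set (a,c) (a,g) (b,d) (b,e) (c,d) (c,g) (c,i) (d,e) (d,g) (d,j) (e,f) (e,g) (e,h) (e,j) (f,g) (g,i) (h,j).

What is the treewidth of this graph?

A width-2 tree decomposition is:
Bags: B1 = {c, d, g}  B2 = {a, c, g}  B3 = {d, e, g}  B4 = {c, g, i}  B5 = {d, e, j}  B6 = {b, d, e}  B7 = {e, h, j}  B8 = {e, f, g}
Tree: B1–B2, B1–B3, B1–B4, B3–B5, B5–B6, B5–B7, B3–B8
The largest bag has 3 vertices, giving width 2; this decomposition certifies tw(G) ≤ 2. On the other hand G contains the 3-clique {d, e, g}. A clique must lie in a single bag of any decomposition, so no decomposition can have width below 2. Therefore the treewidth is 2.

2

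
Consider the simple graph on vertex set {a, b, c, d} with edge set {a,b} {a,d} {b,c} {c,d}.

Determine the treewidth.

2

A width-2 tree decomposition is:
Bags: B1 = {a, b, d}  B2 = {b, c, d}
Tree: B1–B2
Each bag holds 3 vertices, so the decomposition has width 2, which upper-bounds the treewidth. Since d–a–b–c–d is a cycle in G, G is not acyclic. Forests are exactly the graphs of treewidth ≤ 1, so tw(G) ≥ 2. Hence tw(G) = 2 exactly.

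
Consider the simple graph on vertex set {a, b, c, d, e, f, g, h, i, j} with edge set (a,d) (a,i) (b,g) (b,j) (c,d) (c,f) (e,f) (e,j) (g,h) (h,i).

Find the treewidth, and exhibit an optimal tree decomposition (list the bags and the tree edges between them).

Treewidth 2.
One such decomposition:
Bags: B1 = {b, g, h}  B2 = {b, h, i}  B3 = {a, b, i}  B4 = {a, b, d}  B5 = {b, c, d}  B6 = {b, c, f}  B7 = {b, e, f}  B8 = {b, e, j}
Tree: B1–B2, B2–B3, B3–B4, B4–B5, B5–B6, B6–B7, B7–B8

The largest bag has 3 vertices, giving width 2; this decomposition certifies tw(G) ≤ 2. For the lower bound, G contains the cycle b–g–h–i–a–d–c–f–e–j–b, so G is not a forest; only forests have treewidth ≤ 1, hence tw(G) ≥ 2. Combining the bounds, tw(G) = 2.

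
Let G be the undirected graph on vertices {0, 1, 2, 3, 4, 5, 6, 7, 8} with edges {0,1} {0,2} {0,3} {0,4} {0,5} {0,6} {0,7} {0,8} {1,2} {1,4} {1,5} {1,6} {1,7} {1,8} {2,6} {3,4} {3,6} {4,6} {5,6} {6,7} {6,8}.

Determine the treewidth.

3

A width-3 tree decomposition is:
Bags: B1 = {0, 1, 6, 8}  B2 = {0, 1, 4, 6}  B3 = {0, 3, 4, 6}  B4 = {0, 1, 2, 6}  B5 = {0, 1, 5, 6}  B6 = {0, 1, 6, 7}
Tree: B1–B2, B2–B3, B2–B4, B4–B5, B5–B6
Every bag has size at most 4, so the width is 4 − 1 = 3 and tw(G) ≤ 3. Conversely, {0, 1, 2, 6} is a clique of size 4, and the vertices of any clique must share a bag in every tree decomposition; so some bag has ≥ 4 vertices and tw(G) ≥ 3. Combining the bounds, tw(G) = 3.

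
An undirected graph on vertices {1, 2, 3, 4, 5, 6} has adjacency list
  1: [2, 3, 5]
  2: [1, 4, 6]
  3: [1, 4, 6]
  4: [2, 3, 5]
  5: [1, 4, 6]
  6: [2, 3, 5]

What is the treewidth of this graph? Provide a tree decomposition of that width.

Treewidth 3.
One optimal decomposition is:
Bags: B1 = {2, 3, 5, 6}  B2 = {1, 2, 3, 5}  B3 = {2, 3, 4, 5}
Tree: B1–B2, B2–B3

Every bag has size at most 4, so the width is 4 − 1 = 3 and tw(G) ≤ 3. For the lower bound: the 4 vertex sets {5,6}, {1,2}, {3}, {4} are disjoint, each induces a connected subgraph, and every pair is joined by at least one edge of G. Contracting each set to a single vertex therefore yields K_{4} as a minor, and since treewidth is minor-monotone, tw(G) ≥ tw(K_{4}) = 3. The upper and lower bounds meet at 3, so that is the treewidth.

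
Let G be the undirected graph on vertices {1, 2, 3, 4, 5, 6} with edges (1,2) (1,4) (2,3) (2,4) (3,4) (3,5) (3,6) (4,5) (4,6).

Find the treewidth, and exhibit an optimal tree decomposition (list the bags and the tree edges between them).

Treewidth 2.
One optimal decomposition is:
Bags: B1 = {3, 4, 6}  B2 = {3, 4, 5}  B3 = {2, 3, 4}  B4 = {1, 2, 4}
Tree: B1–B2, B1–B3, B3–B4

Every bag has size at most 3, so the width is 3 − 1 = 2 and tw(G) ≤ 2. For the lower bound, the 3 vertices {1, 2, 4} are pairwise adjacent, and any tree decomposition puts a clique entirely inside one bag — forcing width ≥ 2. Combining the bounds, tw(G) = 2.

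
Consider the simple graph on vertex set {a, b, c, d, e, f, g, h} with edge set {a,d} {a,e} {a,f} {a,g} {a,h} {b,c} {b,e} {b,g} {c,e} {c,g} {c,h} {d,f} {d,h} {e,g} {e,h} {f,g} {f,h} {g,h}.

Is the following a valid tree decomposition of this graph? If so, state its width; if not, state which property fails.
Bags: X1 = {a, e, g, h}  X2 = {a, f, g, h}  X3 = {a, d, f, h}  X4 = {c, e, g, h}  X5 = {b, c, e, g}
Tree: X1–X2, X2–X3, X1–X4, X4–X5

Yes; width 3.

Every vertex of G appears in some bag (union = {a, b, c, d, e, f, g, h}); every edge is covered by a bag; and for each vertex v the set of bags containing v is connected in the bag tree. The decomposition is therefore valid. The largest bag has 4 vertices, so the width is 3.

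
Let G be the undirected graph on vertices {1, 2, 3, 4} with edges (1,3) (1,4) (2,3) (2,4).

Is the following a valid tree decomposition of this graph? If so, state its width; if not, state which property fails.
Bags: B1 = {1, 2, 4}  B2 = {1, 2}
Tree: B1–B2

No — vertex 3 appears in no bag.

A tree decomposition must satisfy three properties: every vertex lies in some bag; for every edge, both endpoints lie together in some bag; and for every vertex, the bags containing it form a connected subtree. Here vertex 3 appears in no bag, so the decomposition is invalid.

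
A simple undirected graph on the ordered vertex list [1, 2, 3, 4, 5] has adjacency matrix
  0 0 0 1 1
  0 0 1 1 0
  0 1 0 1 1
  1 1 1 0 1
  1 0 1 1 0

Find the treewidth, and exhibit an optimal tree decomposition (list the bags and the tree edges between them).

The largest bag has 3 vertices, giving width 2; this decomposition certifies tw(G) ≤ 2. Conversely, {1, 4, 5} is a clique of size 3, and the vertices of any clique must share a bag in every tree decomposition; so some bag has ≥ 3 vertices and tw(G) ≥ 2. The upper and lower bounds meet at 2, so that is the treewidth.

Treewidth 2.
One optimal decomposition is:
Bags: B1 = {2, 3, 4}  B2 = {3, 4, 5}  B3 = {1, 4, 5}
Tree: B1–B2, B2–B3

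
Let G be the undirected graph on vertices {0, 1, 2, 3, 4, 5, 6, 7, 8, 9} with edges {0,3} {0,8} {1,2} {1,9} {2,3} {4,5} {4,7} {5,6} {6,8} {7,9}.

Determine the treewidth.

2

A width-2 tree decomposition is:
Bags: B1 = {1, 2, 3}  B2 = {1, 3, 9}  B3 = {3, 7, 9}  B4 = {3, 4, 7}  B5 = {3, 4, 5}  B6 = {3, 5, 6}  B7 = {3, 6, 8}  B8 = {0, 3, 8}
Tree: B1–B2, B2–B3, B3–B4, B4–B5, B5–B6, B6–B7, B7–B8
Every bag has size at most 3, so the width is 3 − 1 = 2 and tw(G) ≤ 2. The edges 3–2–1–9–7–4–5–6–8–0–3 form a cycle, so G is not a tree and its treewidth is at least 2. Combining the bounds, tw(G) = 2.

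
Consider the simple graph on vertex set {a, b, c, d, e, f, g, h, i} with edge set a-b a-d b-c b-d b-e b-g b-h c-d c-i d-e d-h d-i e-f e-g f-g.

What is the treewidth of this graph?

2

A width-2 tree decomposition is:
Bags: B1 = {b, d, h}  B2 = {b, d, e}  B3 = {b, c, d}  B4 = {c, d, i}  B5 = {b, e, g}  B6 = {a, b, d}  B7 = {e, f, g}
Tree: B1–B2, B1–B3, B3–B4, B2–B5, B3–B6, B5–B7
Each bag holds 3 vertices, so the decomposition has width 2, which upper-bounds the treewidth. Conversely, {b, d, e} is a clique of size 3, and the vertices of any clique must share a bag in every tree decomposition; so some bag has ≥ 3 vertices and tw(G) ≥ 2. Combining the bounds, tw(G) = 2.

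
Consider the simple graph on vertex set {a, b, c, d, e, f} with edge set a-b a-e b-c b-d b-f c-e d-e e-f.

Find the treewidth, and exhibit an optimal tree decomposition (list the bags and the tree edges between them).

Treewidth 2.
One such decomposition:
Bags: B1 = {a, b, e}  B2 = {b, e, f}  B3 = {b, c, e}  B4 = {b, d, e}
Tree: B1–B2, B2–B3, B3–B4

Each bag holds 3 vertices, so the decomposition has width 2, which upper-bounds the treewidth. For the lower bound, G contains the cycle a–e–f–b–a, so G is not a forest; only forests have treewidth ≤ 1, hence tw(G) ≥ 2. The upper and lower bounds meet at 2, so that is the treewidth.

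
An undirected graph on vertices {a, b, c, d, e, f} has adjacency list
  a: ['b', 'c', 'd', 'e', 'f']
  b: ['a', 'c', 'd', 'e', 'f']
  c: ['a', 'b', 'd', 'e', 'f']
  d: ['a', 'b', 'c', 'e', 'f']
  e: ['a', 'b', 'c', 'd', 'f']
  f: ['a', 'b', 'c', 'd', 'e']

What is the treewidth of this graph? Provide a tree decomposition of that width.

With just one bag of size 6, the width is 6 − 1 = 5, so tw(G) ≤ 5. Conversely, {a, b, c, d, e, f} is a clique of size 6, and the vertices of any clique must share a bag in every tree decomposition; so some bag has ≥ 6 vertices and tw(G) ≥ 5. Therefore the treewidth is 5.

Treewidth 5.
One such decomposition:
Bags: B1 = {a, b, c, d, e, f}
Tree: (single bag)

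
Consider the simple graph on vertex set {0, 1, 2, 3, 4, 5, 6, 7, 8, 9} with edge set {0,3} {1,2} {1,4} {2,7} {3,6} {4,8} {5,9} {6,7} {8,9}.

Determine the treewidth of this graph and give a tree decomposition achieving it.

Every bag has size at most 2, so the width is 2 − 1 = 1 and tw(G) ≤ 1. G has an edge, so its treewidth is at least 1. Therefore the treewidth is 1.

Treewidth 1.
One such decomposition:
Bags: B1 = {0, 3}  B2 = {3, 6}  B3 = {6, 7}  B4 = {2, 7}  B5 = {1, 2}  B6 = {1, 4}  B7 = {4, 8}  B8 = {8, 9}  B9 = {5, 9}
Tree: B1–B2, B2–B3, B3–B4, B4–B5, B5–B6, B6–B7, B7–B8, B8–B9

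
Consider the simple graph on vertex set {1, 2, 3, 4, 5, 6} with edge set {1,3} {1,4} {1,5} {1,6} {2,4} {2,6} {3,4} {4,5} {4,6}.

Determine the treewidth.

A width-2 tree decomposition is:
Bags: B1 = {1, 4, 5}  B2 = {1, 4, 6}  B3 = {2, 4, 6}  B4 = {1, 3, 4}
Tree: B1–B2, B2–B3, B1–B4
The largest bag has 3 vertices, giving width 2; this decomposition certifies tw(G) ≤ 2. For the lower bound, the 3 vertices {1, 3, 4} are pairwise adjacent, and any tree decomposition puts a clique entirely inside one bag — forcing width ≥ 2. Hence tw(G) = 2 exactly.

2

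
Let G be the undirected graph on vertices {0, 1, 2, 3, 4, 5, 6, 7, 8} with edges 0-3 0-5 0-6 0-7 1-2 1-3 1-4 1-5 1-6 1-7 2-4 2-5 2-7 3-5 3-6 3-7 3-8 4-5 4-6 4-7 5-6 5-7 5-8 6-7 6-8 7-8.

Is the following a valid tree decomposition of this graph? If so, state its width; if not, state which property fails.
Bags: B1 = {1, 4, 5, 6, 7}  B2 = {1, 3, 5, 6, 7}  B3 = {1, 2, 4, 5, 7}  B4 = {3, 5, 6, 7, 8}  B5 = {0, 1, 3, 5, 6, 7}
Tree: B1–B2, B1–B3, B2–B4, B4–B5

No — bags containing vertex 1 are not connected in the tree.

A tree decomposition must satisfy three properties: every vertex lies in some bag; for every edge, both endpoints lie together in some bag; and for every vertex, the bags containing it form a connected subtree. Here bags containing vertex 1 are not connected in the tree, so the decomposition is invalid.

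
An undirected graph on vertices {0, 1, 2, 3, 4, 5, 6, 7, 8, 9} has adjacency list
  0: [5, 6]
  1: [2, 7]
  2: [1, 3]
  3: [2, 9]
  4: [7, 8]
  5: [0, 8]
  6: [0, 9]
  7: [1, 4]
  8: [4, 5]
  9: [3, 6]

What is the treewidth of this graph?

2

A width-2 tree decomposition is:
Bags: B1 = {4, 7, 8}  B2 = {5, 7, 8}  B3 = {0, 5, 7}  B4 = {0, 6, 7}  B5 = {6, 7, 9}  B6 = {3, 7, 9}  B7 = {2, 3, 7}  B8 = {1, 2, 7}
Tree: B1–B2, B2–B3, B3–B4, B4–B5, B5–B6, B6–B7, B7–B8
Every bag has size at most 3, so the width is 3 − 1 = 2 and tw(G) ≤ 2. Since 7–4–8–5–0–6–9–3–2–1–7 is a cycle in G, G is not acyclic. Forests are exactly the graphs of treewidth ≤ 1, so tw(G) ≥ 2. The upper and lower bounds meet at 2, so that is the treewidth.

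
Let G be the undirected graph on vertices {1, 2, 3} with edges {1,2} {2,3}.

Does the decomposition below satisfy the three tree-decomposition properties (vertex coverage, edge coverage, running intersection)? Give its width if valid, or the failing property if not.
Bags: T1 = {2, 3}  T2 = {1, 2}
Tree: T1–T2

Yes; width 1.

Vertex coverage: the bags together contain {1, 2, 3}, the full vertex set. Edge coverage: each edge of G has both endpoints in at least one bag. Running intersection: for every vertex, the bags containing it form a connected subtree. All three properties hold, so this is a valid tree decomposition of width max|bag| − 1 = 1, and hence tw(G) ≤ 1.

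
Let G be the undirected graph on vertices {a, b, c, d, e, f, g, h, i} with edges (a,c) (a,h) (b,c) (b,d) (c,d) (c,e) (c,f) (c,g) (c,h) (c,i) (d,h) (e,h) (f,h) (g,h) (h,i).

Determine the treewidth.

2

A width-2 tree decomposition is:
Bags: B1 = {a, c, h}  B2 = {c, d, h}  B3 = {c, e, h}  B4 = {c, f, h}  B5 = {c, g, h}  B6 = {b, c, d}  B7 = {c, h, i}
Tree: B1–B2, B2–B3, B3–B4, B2–B5, B2–B6, B1–B7
Every bag has size at most 3, so the width is 3 − 1 = 2 and tw(G) ≤ 2. For the lower bound, the 3 vertices {c, d, h} are pairwise adjacent, and any tree decomposition puts a clique entirely inside one bag — forcing width ≥ 2. Therefore the treewidth is 2.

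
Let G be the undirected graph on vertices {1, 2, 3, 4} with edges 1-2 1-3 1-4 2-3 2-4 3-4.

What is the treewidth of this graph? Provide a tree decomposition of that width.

Treewidth 3.
Bags: B1 = {1, 2, 3, 4}
Tree: (single bag)

A single bag containing all 4 vertices is trivially a valid decomposition of width 3. Conversely, {1, 2, 3, 4} is a clique of size 4, and the vertices of any clique must share a bag in every tree decomposition; so some bag has ≥ 4 vertices and tw(G) ≥ 3. The upper and lower bounds meet at 3, so that is the treewidth.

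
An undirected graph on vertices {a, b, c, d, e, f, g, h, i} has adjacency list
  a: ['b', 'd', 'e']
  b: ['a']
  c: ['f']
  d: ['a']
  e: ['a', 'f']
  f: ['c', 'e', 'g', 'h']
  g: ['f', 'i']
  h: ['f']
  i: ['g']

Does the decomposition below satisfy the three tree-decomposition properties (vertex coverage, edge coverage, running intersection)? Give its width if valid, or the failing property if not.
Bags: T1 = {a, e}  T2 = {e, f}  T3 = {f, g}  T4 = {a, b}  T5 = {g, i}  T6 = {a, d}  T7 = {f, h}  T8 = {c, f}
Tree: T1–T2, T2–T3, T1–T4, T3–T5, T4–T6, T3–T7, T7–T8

Yes; width 1.

Checking the three conditions: (i) the bags cover all of {a, b, c, d, e, f, g, h, i}; (ii) for each edge, some bag contains both endpoints; (iii) the bags containing any fixed vertex form a subtree. All hold, so the decomposition is valid with width 2 − 1 = 1.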